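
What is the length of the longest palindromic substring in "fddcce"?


Input: "fddcce"
Checking substrings for palindromes:
  [1:3] "dd" (len 2) => palindrome
  [3:5] "cc" (len 2) => palindrome
Longest palindromic substring: "dd" with length 2

2


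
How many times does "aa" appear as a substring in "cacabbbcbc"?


Searching for "aa" in "cacabbbcbc"
Scanning each position:
  Position 0: "ca" => no
  Position 1: "ac" => no
  Position 2: "ca" => no
  Position 3: "ab" => no
  Position 4: "bb" => no
  Position 5: "bb" => no
  Position 6: "bc" => no
  Position 7: "cb" => no
  Position 8: "bc" => no
Total occurrences: 0

0


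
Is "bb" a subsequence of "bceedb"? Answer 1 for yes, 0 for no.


Check if "bb" is a subsequence of "bceedb"
Greedy scan:
  Position 0 ('b'): matches sub[0] = 'b'
  Position 1 ('c'): no match needed
  Position 2 ('e'): no match needed
  Position 3 ('e'): no match needed
  Position 4 ('d'): no match needed
  Position 5 ('b'): matches sub[1] = 'b'
All 2 characters matched => is a subsequence

1


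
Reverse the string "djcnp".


Input: djcnp
Reading characters right to left:
  Position 4: 'p'
  Position 3: 'n'
  Position 2: 'c'
  Position 1: 'j'
  Position 0: 'd'
Reversed: pncjd

pncjd


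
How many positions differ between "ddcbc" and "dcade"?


Comparing "ddcbc" and "dcade" position by position:
  Position 0: 'd' vs 'd' => same
  Position 1: 'd' vs 'c' => DIFFER
  Position 2: 'c' vs 'a' => DIFFER
  Position 3: 'b' vs 'd' => DIFFER
  Position 4: 'c' vs 'e' => DIFFER
Positions that differ: 4

4


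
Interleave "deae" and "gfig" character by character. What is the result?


Interleaving "deae" and "gfig":
  Position 0: 'd' from first, 'g' from second => "dg"
  Position 1: 'e' from first, 'f' from second => "ef"
  Position 2: 'a' from first, 'i' from second => "ai"
  Position 3: 'e' from first, 'g' from second => "eg"
Result: dgefaieg

dgefaieg


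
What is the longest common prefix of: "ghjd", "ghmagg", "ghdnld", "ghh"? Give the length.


Words: ghjd, ghmagg, ghdnld, ghh
  Position 0: all 'g' => match
  Position 1: all 'h' => match
  Position 2: ('j', 'm', 'd', 'h') => mismatch, stop
LCP = "gh" (length 2)

2


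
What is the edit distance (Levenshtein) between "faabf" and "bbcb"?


Computing edit distance: "faabf" -> "bbcb"
DP table:
           b    b    c    b
      0    1    2    3    4
  f   1    1    2    3    4
  a   2    2    2    3    4
  a   3    3    3    3    4
  b   4    3    3    4    3
  f   5    4    4    4    4
Edit distance = dp[5][4] = 4

4


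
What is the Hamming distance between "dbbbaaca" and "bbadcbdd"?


Comparing "dbbbaaca" and "bbadcbdd" position by position:
  Position 0: 'd' vs 'b' => differ
  Position 1: 'b' vs 'b' => same
  Position 2: 'b' vs 'a' => differ
  Position 3: 'b' vs 'd' => differ
  Position 4: 'a' vs 'c' => differ
  Position 5: 'a' vs 'b' => differ
  Position 6: 'c' vs 'd' => differ
  Position 7: 'a' vs 'd' => differ
Total differences (Hamming distance): 7

7


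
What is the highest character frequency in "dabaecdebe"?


Input: dabaecdebe
Character counts:
  'a': 2
  'b': 2
  'c': 1
  'd': 2
  'e': 3
Maximum frequency: 3

3


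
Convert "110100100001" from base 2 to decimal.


Input: "110100100001" in base 2
Positional expansion:
  Digit '1' (value 1) x 2^11 = 2048
  Digit '1' (value 1) x 2^10 = 1024
  Digit '0' (value 0) x 2^9 = 0
  Digit '1' (value 1) x 2^8 = 256
  Digit '0' (value 0) x 2^7 = 0
  Digit '0' (value 0) x 2^6 = 0
  Digit '1' (value 1) x 2^5 = 32
  Digit '0' (value 0) x 2^4 = 0
  Digit '0' (value 0) x 2^3 = 0
  Digit '0' (value 0) x 2^2 = 0
  Digit '0' (value 0) x 2^1 = 0
  Digit '1' (value 1) x 2^0 = 1
Sum = 3361

3361


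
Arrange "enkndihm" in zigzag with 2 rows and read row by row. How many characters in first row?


Zigzag "enkndihm" into 2 rows:
Placing characters:
  'e' => row 0
  'n' => row 1
  'k' => row 0
  'n' => row 1
  'd' => row 0
  'i' => row 1
  'h' => row 0
  'm' => row 1
Rows:
  Row 0: "ekdh"
  Row 1: "nnim"
First row length: 4

4


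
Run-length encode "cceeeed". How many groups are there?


Input: cceeeed
Scanning for consecutive runs:
  Group 1: 'c' x 2 (positions 0-1)
  Group 2: 'e' x 4 (positions 2-5)
  Group 3: 'd' x 1 (positions 6-6)
Total groups: 3

3


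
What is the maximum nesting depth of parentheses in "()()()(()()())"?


Input: "()()()(()()())"
Tracking depth:
  Position 0 '(': depth becomes 1
  Position 1 ')': depth becomes 0
  Position 2 '(': depth becomes 1
  Position 3 ')': depth becomes 0
  Position 4 '(': depth becomes 1
  Position 5 ')': depth becomes 0
  Position 6 '(': depth becomes 1
  Position 7 '(': depth becomes 2
  Position 8 ')': depth becomes 1
  Position 9 '(': depth becomes 2
  Position 10 ')': depth becomes 1
  Position 11 '(': depth becomes 2
  Position 12 ')': depth becomes 1
  Position 13 ')': depth becomes 0
Maximum depth reached: 2

2


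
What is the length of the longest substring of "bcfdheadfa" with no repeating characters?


Input: "bcfdheadfa"
Sliding window (track last position of each char):
  Position 0 ('b'): window [0,0] length 1 -- new best
  Position 1 ('c'): window [0,1] length 2 -- new best
  Position 2 ('f'): window [0,2] length 3 -- new best
  Position 3 ('d'): window [0,3] length 4 -- new best
  Position 4 ('h'): window [0,4] length 5 -- new best
  Position 5 ('e'): window [0,5] length 6 -- new best
  Position 6 ('a'): window [0,6] length 7 -- new best
  Position 7 ('d'): repeat (last at 3), move window start to 4
  Position 7 ('d'): window [4,7] length 4
  Position 8 ('f'): window [4,8] length 5
  Position 9 ('a'): repeat (last at 6), move window start to 7
  Position 9 ('a'): window [7,9] length 3
Longest substring with no repeats: "bcfdhea" with length 7

7


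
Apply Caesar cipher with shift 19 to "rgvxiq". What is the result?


Caesar cipher: shift "rgvxiq" by 19
  'r' (pos 17) + 19 = pos 10 = 'k'
  'g' (pos 6) + 19 = pos 25 = 'z'
  'v' (pos 21) + 19 = pos 14 = 'o'
  'x' (pos 23) + 19 = pos 16 = 'q'
  'i' (pos 8) + 19 = pos 1 = 'b'
  'q' (pos 16) + 19 = pos 9 = 'j'
Result: kzoqbj

kzoqbj


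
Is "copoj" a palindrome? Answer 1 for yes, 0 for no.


Input: copoj
Reversed: jopoc
  Compare pos 0 ('c') with pos 4 ('j'): MISMATCH
  Compare pos 1 ('o') with pos 3 ('o'): match
Result: not a palindrome

0


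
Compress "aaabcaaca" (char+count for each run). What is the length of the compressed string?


Input: aaabcaaca
Runs:
  'a' x 3 => "a3"
  'b' x 1 => "b1"
  'c' x 1 => "c1"
  'a' x 2 => "a2"
  'c' x 1 => "c1"
  'a' x 1 => "a1"
Compressed: "a3b1c1a2c1a1"
Compressed length: 12

12


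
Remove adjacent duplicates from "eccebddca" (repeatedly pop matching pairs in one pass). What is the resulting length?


Input: eccebddca
Stack-based adjacent duplicate removal:
  Read 'e': push. Stack: e
  Read 'c': push. Stack: ec
  Read 'c': matches stack top 'c' => pop. Stack: e
  Read 'e': matches stack top 'e' => pop. Stack: (empty)
  Read 'b': push. Stack: b
  Read 'd': push. Stack: bd
  Read 'd': matches stack top 'd' => pop. Stack: b
  Read 'c': push. Stack: bc
  Read 'a': push. Stack: bca
Final stack: "bca" (length 3)

3


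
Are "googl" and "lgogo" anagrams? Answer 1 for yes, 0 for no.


Strings: "googl", "lgogo"
Sorted first:  ggloo
Sorted second: ggloo
Sorted forms match => anagrams

1


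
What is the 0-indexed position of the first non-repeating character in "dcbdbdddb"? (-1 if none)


Input: dcbdbdddb
Character frequencies:
  'b': 3
  'c': 1
  'd': 5
Scanning left to right for freq == 1:
  Position 0 ('d'): freq=5, skip
  Position 1 ('c'): unique! => answer = 1

1


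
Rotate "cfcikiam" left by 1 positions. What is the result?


Input: "cfcikiam", rotate left by 1
First 1 characters: "c"
Remaining characters: "fcikiam"
Concatenate remaining + first: "fcikiam" + "c" = "fcikiamc"

fcikiamc


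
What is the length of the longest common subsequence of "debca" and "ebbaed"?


LCS of "debca" and "ebbaed"
DP table:
           e    b    b    a    e    d
      0    0    0    0    0    0    0
  d   0    0    0    0    0    0    1
  e   0    1    1    1    1    1    1
  b   0    1    2    2    2    2    2
  c   0    1    2    2    2    2    2
  a   0    1    2    2    3    3    3
LCS length = dp[5][6] = 3

3


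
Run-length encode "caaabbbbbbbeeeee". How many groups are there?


Input: caaabbbbbbbeeeee
Scanning for consecutive runs:
  Group 1: 'c' x 1 (positions 0-0)
  Group 2: 'a' x 3 (positions 1-3)
  Group 3: 'b' x 7 (positions 4-10)
  Group 4: 'e' x 5 (positions 11-15)
Total groups: 4

4


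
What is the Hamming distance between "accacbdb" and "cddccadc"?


Comparing "accacbdb" and "cddccadc" position by position:
  Position 0: 'a' vs 'c' => differ
  Position 1: 'c' vs 'd' => differ
  Position 2: 'c' vs 'd' => differ
  Position 3: 'a' vs 'c' => differ
  Position 4: 'c' vs 'c' => same
  Position 5: 'b' vs 'a' => differ
  Position 6: 'd' vs 'd' => same
  Position 7: 'b' vs 'c' => differ
Total differences (Hamming distance): 6

6


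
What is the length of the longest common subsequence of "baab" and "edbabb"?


LCS of "baab" and "edbabb"
DP table:
           e    d    b    a    b    b
      0    0    0    0    0    0    0
  b   0    0    0    1    1    1    1
  a   0    0    0    1    2    2    2
  a   0    0    0    1    2    2    2
  b   0    0    0    1    2    3    3
LCS length = dp[4][6] = 3

3


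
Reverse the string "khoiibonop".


Input: khoiibonop
Reading characters right to left:
  Position 9: 'p'
  Position 8: 'o'
  Position 7: 'n'
  Position 6: 'o'
  Position 5: 'b'
  Position 4: 'i'
  Position 3: 'i'
  Position 2: 'o'
  Position 1: 'h'
  Position 0: 'k'
Reversed: ponobiiohk

ponobiiohk


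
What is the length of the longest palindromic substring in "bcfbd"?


Input: "bcfbd"
Checking substrings for palindromes:
  No multi-char palindromic substrings found
Longest palindromic substring: "b" with length 1

1


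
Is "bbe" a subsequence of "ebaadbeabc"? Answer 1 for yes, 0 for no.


Check if "bbe" is a subsequence of "ebaadbeabc"
Greedy scan:
  Position 0 ('e'): no match needed
  Position 1 ('b'): matches sub[0] = 'b'
  Position 2 ('a'): no match needed
  Position 3 ('a'): no match needed
  Position 4 ('d'): no match needed
  Position 5 ('b'): matches sub[1] = 'b'
  Position 6 ('e'): matches sub[2] = 'e'
  Position 7 ('a'): no match needed
  Position 8 ('b'): no match needed
  Position 9 ('c'): no match needed
All 3 characters matched => is a subsequence

1


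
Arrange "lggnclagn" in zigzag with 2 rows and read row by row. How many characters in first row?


Zigzag "lggnclagn" into 2 rows:
Placing characters:
  'l' => row 0
  'g' => row 1
  'g' => row 0
  'n' => row 1
  'c' => row 0
  'l' => row 1
  'a' => row 0
  'g' => row 1
  'n' => row 0
Rows:
  Row 0: "lgcan"
  Row 1: "gnlg"
First row length: 5

5


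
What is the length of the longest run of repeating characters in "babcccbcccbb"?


Input: "babcccbcccbb"
Scanning for longest run:
  Position 1 ('a'): new char, reset run to 1
  Position 2 ('b'): new char, reset run to 1
  Position 3 ('c'): new char, reset run to 1
  Position 4 ('c'): continues run of 'c', length=2
  Position 5 ('c'): continues run of 'c', length=3
  Position 6 ('b'): new char, reset run to 1
  Position 7 ('c'): new char, reset run to 1
  Position 8 ('c'): continues run of 'c', length=2
  Position 9 ('c'): continues run of 'c', length=3
  Position 10 ('b'): new char, reset run to 1
  Position 11 ('b'): continues run of 'b', length=2
Longest run: 'c' with length 3

3


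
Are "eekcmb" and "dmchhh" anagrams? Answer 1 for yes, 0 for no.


Strings: "eekcmb", "dmchhh"
Sorted first:  bceekm
Sorted second: cdhhhm
Differ at position 0: 'b' vs 'c' => not anagrams

0


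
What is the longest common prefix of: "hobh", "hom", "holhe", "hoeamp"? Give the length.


Words: hobh, hom, holhe, hoeamp
  Position 0: all 'h' => match
  Position 1: all 'o' => match
  Position 2: ('b', 'm', 'l', 'e') => mismatch, stop
LCP = "ho" (length 2)

2


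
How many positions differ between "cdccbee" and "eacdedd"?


Comparing "cdccbee" and "eacdedd" position by position:
  Position 0: 'c' vs 'e' => DIFFER
  Position 1: 'd' vs 'a' => DIFFER
  Position 2: 'c' vs 'c' => same
  Position 3: 'c' vs 'd' => DIFFER
  Position 4: 'b' vs 'e' => DIFFER
  Position 5: 'e' vs 'd' => DIFFER
  Position 6: 'e' vs 'd' => DIFFER
Positions that differ: 6

6


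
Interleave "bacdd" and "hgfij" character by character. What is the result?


Interleaving "bacdd" and "hgfij":
  Position 0: 'b' from first, 'h' from second => "bh"
  Position 1: 'a' from first, 'g' from second => "ag"
  Position 2: 'c' from first, 'f' from second => "cf"
  Position 3: 'd' from first, 'i' from second => "di"
  Position 4: 'd' from first, 'j' from second => "dj"
Result: bhagcfdidj

bhagcfdidj


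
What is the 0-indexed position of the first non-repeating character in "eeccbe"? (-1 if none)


Input: eeccbe
Character frequencies:
  'b': 1
  'c': 2
  'e': 3
Scanning left to right for freq == 1:
  Position 0 ('e'): freq=3, skip
  Position 1 ('e'): freq=3, skip
  Position 2 ('c'): freq=2, skip
  Position 3 ('c'): freq=2, skip
  Position 4 ('b'): unique! => answer = 4

4


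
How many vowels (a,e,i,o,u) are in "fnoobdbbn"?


Input: fnoobdbbn
Checking each character:
  'f' at position 0: consonant
  'n' at position 1: consonant
  'o' at position 2: vowel (running total: 1)
  'o' at position 3: vowel (running total: 2)
  'b' at position 4: consonant
  'd' at position 5: consonant
  'b' at position 6: consonant
  'b' at position 7: consonant
  'n' at position 8: consonant
Total vowels: 2

2


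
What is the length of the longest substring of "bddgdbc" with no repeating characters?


Input: "bddgdbc"
Sliding window (track last position of each char):
  Position 0 ('b'): window [0,0] length 1 -- new best
  Position 1 ('d'): window [0,1] length 2 -- new best
  Position 2 ('d'): repeat (last at 1), move window start to 2
  Position 2 ('d'): window [2,2] length 1
  Position 3 ('g'): window [2,3] length 2
  Position 4 ('d'): repeat (last at 2), move window start to 3
  Position 4 ('d'): window [3,4] length 2
  Position 5 ('b'): window [3,5] length 3 -- new best
  Position 6 ('c'): window [3,6] length 4 -- new best
Longest substring with no repeats: "gdbc" with length 4

4


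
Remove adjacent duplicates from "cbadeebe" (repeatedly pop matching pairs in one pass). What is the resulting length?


Input: cbadeebe
Stack-based adjacent duplicate removal:
  Read 'c': push. Stack: c
  Read 'b': push. Stack: cb
  Read 'a': push. Stack: cba
  Read 'd': push. Stack: cbad
  Read 'e': push. Stack: cbade
  Read 'e': matches stack top 'e' => pop. Stack: cbad
  Read 'b': push. Stack: cbadb
  Read 'e': push. Stack: cbadbe
Final stack: "cbadbe" (length 6)

6


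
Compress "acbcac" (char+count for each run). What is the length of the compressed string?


Input: acbcac
Runs:
  'a' x 1 => "a1"
  'c' x 1 => "c1"
  'b' x 1 => "b1"
  'c' x 1 => "c1"
  'a' x 1 => "a1"
  'c' x 1 => "c1"
Compressed: "a1c1b1c1a1c1"
Compressed length: 12

12


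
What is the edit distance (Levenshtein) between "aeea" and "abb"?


Computing edit distance: "aeea" -> "abb"
DP table:
           a    b    b
      0    1    2    3
  a   1    0    1    2
  e   2    1    1    2
  e   3    2    2    2
  a   4    3    3    3
Edit distance = dp[4][3] = 3

3


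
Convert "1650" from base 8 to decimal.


Input: "1650" in base 8
Positional expansion:
  Digit '1' (value 1) x 8^3 = 512
  Digit '6' (value 6) x 8^2 = 384
  Digit '5' (value 5) x 8^1 = 40
  Digit '0' (value 0) x 8^0 = 0
Sum = 936

936


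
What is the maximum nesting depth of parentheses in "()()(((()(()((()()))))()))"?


Input: "()()(((()(()((()()))))()))"
Tracking depth:
  Position 0 '(': depth becomes 1
  Position 1 ')': depth becomes 0
  Position 2 '(': depth becomes 1
  Position 3 ')': depth becomes 0
  Position 4 '(': depth becomes 1
  Position 5 '(': depth becomes 2
  Position 6 '(': depth becomes 3
  Position 7 '(': depth becomes 4
  Position 8 ')': depth becomes 3
  Position 9 '(': depth becomes 4
  Position 10 '(': depth becomes 5
  Position 11 ')': depth becomes 4
  Position 12 '(': depth becomes 5
  Position 13 '(': depth becomes 6
  Position 14 '(': depth becomes 7
  Position 15 ')': depth becomes 6
  Position 16 '(': depth becomes 7
  Position 17 ')': depth becomes 6
  Position 18 ')': depth becomes 5
  Position 19 ')': depth becomes 4
  Position 20 ')': depth becomes 3
  Position 21 ')': depth becomes 2
  Position 22 '(': depth becomes 3
  Position 23 ')': depth becomes 2
  Position 24 ')': depth becomes 1
  Position 25 ')': depth becomes 0
Maximum depth reached: 7

7


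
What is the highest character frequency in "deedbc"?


Input: deedbc
Character counts:
  'b': 1
  'c': 1
  'd': 2
  'e': 2
Maximum frequency: 2

2


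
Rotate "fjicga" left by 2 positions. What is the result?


Input: "fjicga", rotate left by 2
First 2 characters: "fj"
Remaining characters: "icga"
Concatenate remaining + first: "icga" + "fj" = "icgafj"

icgafj


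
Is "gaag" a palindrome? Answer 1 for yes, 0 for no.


Input: gaag
Reversed: gaag
  Compare pos 0 ('g') with pos 3 ('g'): match
  Compare pos 1 ('a') with pos 2 ('a'): match
Result: palindrome

1


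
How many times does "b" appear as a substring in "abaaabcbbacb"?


Searching for "b" in "abaaabcbbacb"
Scanning each position:
  Position 0: "a" => no
  Position 1: "b" => MATCH
  Position 2: "a" => no
  Position 3: "a" => no
  Position 4: "a" => no
  Position 5: "b" => MATCH
  Position 6: "c" => no
  Position 7: "b" => MATCH
  Position 8: "b" => MATCH
  Position 9: "a" => no
  Position 10: "c" => no
  Position 11: "b" => MATCH
Total occurrences: 5

5


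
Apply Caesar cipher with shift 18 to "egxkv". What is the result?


Caesar cipher: shift "egxkv" by 18
  'e' (pos 4) + 18 = pos 22 = 'w'
  'g' (pos 6) + 18 = pos 24 = 'y'
  'x' (pos 23) + 18 = pos 15 = 'p'
  'k' (pos 10) + 18 = pos 2 = 'c'
  'v' (pos 21) + 18 = pos 13 = 'n'
Result: wypcn

wypcn


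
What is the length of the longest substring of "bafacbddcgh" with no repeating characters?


Input: "bafacbddcgh"
Sliding window (track last position of each char):
  Position 0 ('b'): window [0,0] length 1 -- new best
  Position 1 ('a'): window [0,1] length 2 -- new best
  Position 2 ('f'): window [0,2] length 3 -- new best
  Position 3 ('a'): repeat (last at 1), move window start to 2
  Position 3 ('a'): window [2,3] length 2
  Position 4 ('c'): window [2,4] length 3
  Position 5 ('b'): window [2,5] length 4 -- new best
  Position 6 ('d'): window [2,6] length 5 -- new best
  Position 7 ('d'): repeat (last at 6), move window start to 7
  Position 7 ('d'): window [7,7] length 1
  Position 8 ('c'): window [7,8] length 2
  Position 9 ('g'): window [7,9] length 3
  Position 10 ('h'): window [7,10] length 4
Longest substring with no repeats: "facbd" with length 5

5


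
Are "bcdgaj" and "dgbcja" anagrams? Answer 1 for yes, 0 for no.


Strings: "bcdgaj", "dgbcja"
Sorted first:  abcdgj
Sorted second: abcdgj
Sorted forms match => anagrams

1


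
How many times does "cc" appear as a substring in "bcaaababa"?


Searching for "cc" in "bcaaababa"
Scanning each position:
  Position 0: "bc" => no
  Position 1: "ca" => no
  Position 2: "aa" => no
  Position 3: "aa" => no
  Position 4: "ab" => no
  Position 5: "ba" => no
  Position 6: "ab" => no
  Position 7: "ba" => no
Total occurrences: 0

0


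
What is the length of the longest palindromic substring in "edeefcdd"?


Input: "edeefcdd"
Checking substrings for palindromes:
  [0:3] "ede" (len 3) => palindrome
  [2:4] "ee" (len 2) => palindrome
  [6:8] "dd" (len 2) => palindrome
Longest palindromic substring: "ede" with length 3

3


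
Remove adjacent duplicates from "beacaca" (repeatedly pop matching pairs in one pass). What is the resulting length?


Input: beacaca
Stack-based adjacent duplicate removal:
  Read 'b': push. Stack: b
  Read 'e': push. Stack: be
  Read 'a': push. Stack: bea
  Read 'c': push. Stack: beac
  Read 'a': push. Stack: beaca
  Read 'c': push. Stack: beacac
  Read 'a': push. Stack: beacaca
Final stack: "beacaca" (length 7)

7


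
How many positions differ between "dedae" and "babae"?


Comparing "dedae" and "babae" position by position:
  Position 0: 'd' vs 'b' => DIFFER
  Position 1: 'e' vs 'a' => DIFFER
  Position 2: 'd' vs 'b' => DIFFER
  Position 3: 'a' vs 'a' => same
  Position 4: 'e' vs 'e' => same
Positions that differ: 3

3


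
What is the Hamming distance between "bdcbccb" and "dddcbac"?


Comparing "bdcbccb" and "dddcbac" position by position:
  Position 0: 'b' vs 'd' => differ
  Position 1: 'd' vs 'd' => same
  Position 2: 'c' vs 'd' => differ
  Position 3: 'b' vs 'c' => differ
  Position 4: 'c' vs 'b' => differ
  Position 5: 'c' vs 'a' => differ
  Position 6: 'b' vs 'c' => differ
Total differences (Hamming distance): 6

6


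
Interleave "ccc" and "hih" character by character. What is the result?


Interleaving "ccc" and "hih":
  Position 0: 'c' from first, 'h' from second => "ch"
  Position 1: 'c' from first, 'i' from second => "ci"
  Position 2: 'c' from first, 'h' from second => "ch"
Result: chcich

chcich


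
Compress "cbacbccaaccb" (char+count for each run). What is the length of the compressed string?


Input: cbacbccaaccb
Runs:
  'c' x 1 => "c1"
  'b' x 1 => "b1"
  'a' x 1 => "a1"
  'c' x 1 => "c1"
  'b' x 1 => "b1"
  'c' x 2 => "c2"
  'a' x 2 => "a2"
  'c' x 2 => "c2"
  'b' x 1 => "b1"
Compressed: "c1b1a1c1b1c2a2c2b1"
Compressed length: 18

18


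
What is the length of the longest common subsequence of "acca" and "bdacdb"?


LCS of "acca" and "bdacdb"
DP table:
           b    d    a    c    d    b
      0    0    0    0    0    0    0
  a   0    0    0    1    1    1    1
  c   0    0    0    1    2    2    2
  c   0    0    0    1    2    2    2
  a   0    0    0    1    2    2    2
LCS length = dp[4][6] = 2

2


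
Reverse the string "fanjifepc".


Input: fanjifepc
Reading characters right to left:
  Position 8: 'c'
  Position 7: 'p'
  Position 6: 'e'
  Position 5: 'f'
  Position 4: 'i'
  Position 3: 'j'
  Position 2: 'n'
  Position 1: 'a'
  Position 0: 'f'
Reversed: cpefijnaf

cpefijnaf


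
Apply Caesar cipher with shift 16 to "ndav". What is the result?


Caesar cipher: shift "ndav" by 16
  'n' (pos 13) + 16 = pos 3 = 'd'
  'd' (pos 3) + 16 = pos 19 = 't'
  'a' (pos 0) + 16 = pos 16 = 'q'
  'v' (pos 21) + 16 = pos 11 = 'l'
Result: dtql

dtql


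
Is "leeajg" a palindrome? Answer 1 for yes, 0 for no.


Input: leeajg
Reversed: gjaeel
  Compare pos 0 ('l') with pos 5 ('g'): MISMATCH
  Compare pos 1 ('e') with pos 4 ('j'): MISMATCH
  Compare pos 2 ('e') with pos 3 ('a'): MISMATCH
Result: not a palindrome

0


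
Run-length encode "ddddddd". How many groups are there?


Input: ddddddd
Scanning for consecutive runs:
  Group 1: 'd' x 7 (positions 0-6)
Total groups: 1

1


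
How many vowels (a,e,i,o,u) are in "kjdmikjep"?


Input: kjdmikjep
Checking each character:
  'k' at position 0: consonant
  'j' at position 1: consonant
  'd' at position 2: consonant
  'm' at position 3: consonant
  'i' at position 4: vowel (running total: 1)
  'k' at position 5: consonant
  'j' at position 6: consonant
  'e' at position 7: vowel (running total: 2)
  'p' at position 8: consonant
Total vowels: 2

2


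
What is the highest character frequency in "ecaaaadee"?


Input: ecaaaadee
Character counts:
  'a': 4
  'c': 1
  'd': 1
  'e': 3
Maximum frequency: 4

4


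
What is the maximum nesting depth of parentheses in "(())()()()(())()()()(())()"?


Input: "(())()()()(())()()()(())()"
Tracking depth:
  Position 0 '(': depth becomes 1
  Position 1 '(': depth becomes 2
  Position 2 ')': depth becomes 1
  Position 3 ')': depth becomes 0
  Position 4 '(': depth becomes 1
  Position 5 ')': depth becomes 0
  Position 6 '(': depth becomes 1
  Position 7 ')': depth becomes 0
  Position 8 '(': depth becomes 1
  Position 9 ')': depth becomes 0
  Position 10 '(': depth becomes 1
  Position 11 '(': depth becomes 2
  Position 12 ')': depth becomes 1
  Position 13 ')': depth becomes 0
  Position 14 '(': depth becomes 1
  Position 15 ')': depth becomes 0
  Position 16 '(': depth becomes 1
  Position 17 ')': depth becomes 0
  Position 18 '(': depth becomes 1
  Position 19 ')': depth becomes 0
  Position 20 '(': depth becomes 1
  Position 21 '(': depth becomes 2
  Position 22 ')': depth becomes 1
  Position 23 ')': depth becomes 0
  Position 24 '(': depth becomes 1
  Position 25 ')': depth becomes 0
Maximum depth reached: 2

2


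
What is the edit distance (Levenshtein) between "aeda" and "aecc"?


Computing edit distance: "aeda" -> "aecc"
DP table:
           a    e    c    c
      0    1    2    3    4
  a   1    0    1    2    3
  e   2    1    0    1    2
  d   3    2    1    1    2
  a   4    3    2    2    2
Edit distance = dp[4][4] = 2

2


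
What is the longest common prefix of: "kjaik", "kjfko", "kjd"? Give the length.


Words: kjaik, kjfko, kjd
  Position 0: all 'k' => match
  Position 1: all 'j' => match
  Position 2: ('a', 'f', 'd') => mismatch, stop
LCP = "kj" (length 2)

2


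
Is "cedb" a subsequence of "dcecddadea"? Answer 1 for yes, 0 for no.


Check if "cedb" is a subsequence of "dcecddadea"
Greedy scan:
  Position 0 ('d'): no match needed
  Position 1 ('c'): matches sub[0] = 'c'
  Position 2 ('e'): matches sub[1] = 'e'
  Position 3 ('c'): no match needed
  Position 4 ('d'): matches sub[2] = 'd'
  Position 5 ('d'): no match needed
  Position 6 ('a'): no match needed
  Position 7 ('d'): no match needed
  Position 8 ('e'): no match needed
  Position 9 ('a'): no match needed
Only matched 3/4 characters => not a subsequence

0


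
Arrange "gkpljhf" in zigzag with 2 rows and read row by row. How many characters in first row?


Zigzag "gkpljhf" into 2 rows:
Placing characters:
  'g' => row 0
  'k' => row 1
  'p' => row 0
  'l' => row 1
  'j' => row 0
  'h' => row 1
  'f' => row 0
Rows:
  Row 0: "gpjf"
  Row 1: "klh"
First row length: 4

4


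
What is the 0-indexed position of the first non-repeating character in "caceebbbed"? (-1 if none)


Input: caceebbbed
Character frequencies:
  'a': 1
  'b': 3
  'c': 2
  'd': 1
  'e': 3
Scanning left to right for freq == 1:
  Position 0 ('c'): freq=2, skip
  Position 1 ('a'): unique! => answer = 1

1


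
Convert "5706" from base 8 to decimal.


Input: "5706" in base 8
Positional expansion:
  Digit '5' (value 5) x 8^3 = 2560
  Digit '7' (value 7) x 8^2 = 448
  Digit '0' (value 0) x 8^1 = 0
  Digit '6' (value 6) x 8^0 = 6
Sum = 3014

3014


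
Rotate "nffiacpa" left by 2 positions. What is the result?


Input: "nffiacpa", rotate left by 2
First 2 characters: "nf"
Remaining characters: "fiacpa"
Concatenate remaining + first: "fiacpa" + "nf" = "fiacpanf"

fiacpanf


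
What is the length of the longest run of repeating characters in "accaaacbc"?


Input: "accaaacbc"
Scanning for longest run:
  Position 1 ('c'): new char, reset run to 1
  Position 2 ('c'): continues run of 'c', length=2
  Position 3 ('a'): new char, reset run to 1
  Position 4 ('a'): continues run of 'a', length=2
  Position 5 ('a'): continues run of 'a', length=3
  Position 6 ('c'): new char, reset run to 1
  Position 7 ('b'): new char, reset run to 1
  Position 8 ('c'): new char, reset run to 1
Longest run: 'a' with length 3

3


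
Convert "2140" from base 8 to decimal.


Input: "2140" in base 8
Positional expansion:
  Digit '2' (value 2) x 8^3 = 1024
  Digit '1' (value 1) x 8^2 = 64
  Digit '4' (value 4) x 8^1 = 32
  Digit '0' (value 0) x 8^0 = 0
Sum = 1120

1120


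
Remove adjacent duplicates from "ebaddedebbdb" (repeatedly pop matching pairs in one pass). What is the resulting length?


Input: ebaddedebbdb
Stack-based adjacent duplicate removal:
  Read 'e': push. Stack: e
  Read 'b': push. Stack: eb
  Read 'a': push. Stack: eba
  Read 'd': push. Stack: ebad
  Read 'd': matches stack top 'd' => pop. Stack: eba
  Read 'e': push. Stack: ebae
  Read 'd': push. Stack: ebaed
  Read 'e': push. Stack: ebaede
  Read 'b': push. Stack: ebaedeb
  Read 'b': matches stack top 'b' => pop. Stack: ebaede
  Read 'd': push. Stack: ebaeded
  Read 'b': push. Stack: ebaededb
Final stack: "ebaededb" (length 8)

8


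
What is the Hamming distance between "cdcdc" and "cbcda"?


Comparing "cdcdc" and "cbcda" position by position:
  Position 0: 'c' vs 'c' => same
  Position 1: 'd' vs 'b' => differ
  Position 2: 'c' vs 'c' => same
  Position 3: 'd' vs 'd' => same
  Position 4: 'c' vs 'a' => differ
Total differences (Hamming distance): 2

2


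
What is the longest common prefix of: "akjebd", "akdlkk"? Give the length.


Words: akjebd, akdlkk
  Position 0: all 'a' => match
  Position 1: all 'k' => match
  Position 2: ('j', 'd') => mismatch, stop
LCP = "ak" (length 2)

2


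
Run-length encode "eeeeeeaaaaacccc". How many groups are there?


Input: eeeeeeaaaaacccc
Scanning for consecutive runs:
  Group 1: 'e' x 6 (positions 0-5)
  Group 2: 'a' x 5 (positions 6-10)
  Group 3: 'c' x 4 (positions 11-14)
Total groups: 3

3


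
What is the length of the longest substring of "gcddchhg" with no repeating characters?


Input: "gcddchhg"
Sliding window (track last position of each char):
  Position 0 ('g'): window [0,0] length 1 -- new best
  Position 1 ('c'): window [0,1] length 2 -- new best
  Position 2 ('d'): window [0,2] length 3 -- new best
  Position 3 ('d'): repeat (last at 2), move window start to 3
  Position 3 ('d'): window [3,3] length 1
  Position 4 ('c'): window [3,4] length 2
  Position 5 ('h'): window [3,5] length 3
  Position 6 ('h'): repeat (last at 5), move window start to 6
  Position 6 ('h'): window [6,6] length 1
  Position 7 ('g'): window [6,7] length 2
Longest substring with no repeats: "gcd" with length 3

3


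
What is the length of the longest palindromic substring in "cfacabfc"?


Input: "cfacabfc"
Checking substrings for palindromes:
  [2:5] "aca" (len 3) => palindrome
Longest palindromic substring: "aca" with length 3

3


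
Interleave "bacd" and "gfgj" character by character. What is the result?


Interleaving "bacd" and "gfgj":
  Position 0: 'b' from first, 'g' from second => "bg"
  Position 1: 'a' from first, 'f' from second => "af"
  Position 2: 'c' from first, 'g' from second => "cg"
  Position 3: 'd' from first, 'j' from second => "dj"
Result: bgafcgdj

bgafcgdj


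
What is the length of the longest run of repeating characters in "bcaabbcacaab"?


Input: "bcaabbcacaab"
Scanning for longest run:
  Position 1 ('c'): new char, reset run to 1
  Position 2 ('a'): new char, reset run to 1
  Position 3 ('a'): continues run of 'a', length=2
  Position 4 ('b'): new char, reset run to 1
  Position 5 ('b'): continues run of 'b', length=2
  Position 6 ('c'): new char, reset run to 1
  Position 7 ('a'): new char, reset run to 1
  Position 8 ('c'): new char, reset run to 1
  Position 9 ('a'): new char, reset run to 1
  Position 10 ('a'): continues run of 'a', length=2
  Position 11 ('b'): new char, reset run to 1
Longest run: 'a' with length 2

2


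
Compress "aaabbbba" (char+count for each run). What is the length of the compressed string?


Input: aaabbbba
Runs:
  'a' x 3 => "a3"
  'b' x 4 => "b4"
  'a' x 1 => "a1"
Compressed: "a3b4a1"
Compressed length: 6

6


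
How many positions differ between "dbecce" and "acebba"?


Comparing "dbecce" and "acebba" position by position:
  Position 0: 'd' vs 'a' => DIFFER
  Position 1: 'b' vs 'c' => DIFFER
  Position 2: 'e' vs 'e' => same
  Position 3: 'c' vs 'b' => DIFFER
  Position 4: 'c' vs 'b' => DIFFER
  Position 5: 'e' vs 'a' => DIFFER
Positions that differ: 5

5


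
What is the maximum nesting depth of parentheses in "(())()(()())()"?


Input: "(())()(()())()"
Tracking depth:
  Position 0 '(': depth becomes 1
  Position 1 '(': depth becomes 2
  Position 2 ')': depth becomes 1
  Position 3 ')': depth becomes 0
  Position 4 '(': depth becomes 1
  Position 5 ')': depth becomes 0
  Position 6 '(': depth becomes 1
  Position 7 '(': depth becomes 2
  Position 8 ')': depth becomes 1
  Position 9 '(': depth becomes 2
  Position 10 ')': depth becomes 1
  Position 11 ')': depth becomes 0
  Position 12 '(': depth becomes 1
  Position 13 ')': depth becomes 0
Maximum depth reached: 2

2


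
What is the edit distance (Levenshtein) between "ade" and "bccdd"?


Computing edit distance: "ade" -> "bccdd"
DP table:
           b    c    c    d    d
      0    1    2    3    4    5
  a   1    1    2    3    4    5
  d   2    2    2    3    3    4
  e   3    3    3    3    4    4
Edit distance = dp[3][5] = 4

4


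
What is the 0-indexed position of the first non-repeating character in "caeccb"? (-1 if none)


Input: caeccb
Character frequencies:
  'a': 1
  'b': 1
  'c': 3
  'e': 1
Scanning left to right for freq == 1:
  Position 0 ('c'): freq=3, skip
  Position 1 ('a'): unique! => answer = 1

1


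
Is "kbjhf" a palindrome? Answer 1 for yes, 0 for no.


Input: kbjhf
Reversed: fhjbk
  Compare pos 0 ('k') with pos 4 ('f'): MISMATCH
  Compare pos 1 ('b') with pos 3 ('h'): MISMATCH
Result: not a palindrome

0


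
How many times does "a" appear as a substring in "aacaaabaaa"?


Searching for "a" in "aacaaabaaa"
Scanning each position:
  Position 0: "a" => MATCH
  Position 1: "a" => MATCH
  Position 2: "c" => no
  Position 3: "a" => MATCH
  Position 4: "a" => MATCH
  Position 5: "a" => MATCH
  Position 6: "b" => no
  Position 7: "a" => MATCH
  Position 8: "a" => MATCH
  Position 9: "a" => MATCH
Total occurrences: 8

8


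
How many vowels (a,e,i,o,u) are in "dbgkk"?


Input: dbgkk
Checking each character:
  'd' at position 0: consonant
  'b' at position 1: consonant
  'g' at position 2: consonant
  'k' at position 3: consonant
  'k' at position 4: consonant
Total vowels: 0

0


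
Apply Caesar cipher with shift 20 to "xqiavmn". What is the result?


Caesar cipher: shift "xqiavmn" by 20
  'x' (pos 23) + 20 = pos 17 = 'r'
  'q' (pos 16) + 20 = pos 10 = 'k'
  'i' (pos 8) + 20 = pos 2 = 'c'
  'a' (pos 0) + 20 = pos 20 = 'u'
  'v' (pos 21) + 20 = pos 15 = 'p'
  'm' (pos 12) + 20 = pos 6 = 'g'
  'n' (pos 13) + 20 = pos 7 = 'h'
Result: rkcupgh

rkcupgh


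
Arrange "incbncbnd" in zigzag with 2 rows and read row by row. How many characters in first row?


Zigzag "incbncbnd" into 2 rows:
Placing characters:
  'i' => row 0
  'n' => row 1
  'c' => row 0
  'b' => row 1
  'n' => row 0
  'c' => row 1
  'b' => row 0
  'n' => row 1
  'd' => row 0
Rows:
  Row 0: "icnbd"
  Row 1: "nbcn"
First row length: 5

5


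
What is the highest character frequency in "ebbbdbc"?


Input: ebbbdbc
Character counts:
  'b': 4
  'c': 1
  'd': 1
  'e': 1
Maximum frequency: 4

4


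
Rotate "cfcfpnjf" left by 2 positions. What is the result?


Input: "cfcfpnjf", rotate left by 2
First 2 characters: "cf"
Remaining characters: "cfpnjf"
Concatenate remaining + first: "cfpnjf" + "cf" = "cfpnjfcf"

cfpnjfcf


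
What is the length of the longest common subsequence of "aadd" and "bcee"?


LCS of "aadd" and "bcee"
DP table:
           b    c    e    e
      0    0    0    0    0
  a   0    0    0    0    0
  a   0    0    0    0    0
  d   0    0    0    0    0
  d   0    0    0    0    0
LCS length = dp[4][4] = 0

0


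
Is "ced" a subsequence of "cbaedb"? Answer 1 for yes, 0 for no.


Check if "ced" is a subsequence of "cbaedb"
Greedy scan:
  Position 0 ('c'): matches sub[0] = 'c'
  Position 1 ('b'): no match needed
  Position 2 ('a'): no match needed
  Position 3 ('e'): matches sub[1] = 'e'
  Position 4 ('d'): matches sub[2] = 'd'
  Position 5 ('b'): no match needed
All 3 characters matched => is a subsequence

1


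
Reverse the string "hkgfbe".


Input: hkgfbe
Reading characters right to left:
  Position 5: 'e'
  Position 4: 'b'
  Position 3: 'f'
  Position 2: 'g'
  Position 1: 'k'
  Position 0: 'h'
Reversed: ebfgkh

ebfgkh


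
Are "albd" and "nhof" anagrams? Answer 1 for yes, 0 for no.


Strings: "albd", "nhof"
Sorted first:  abdl
Sorted second: fhno
Differ at position 0: 'a' vs 'f' => not anagrams

0


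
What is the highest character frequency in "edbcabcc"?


Input: edbcabcc
Character counts:
  'a': 1
  'b': 2
  'c': 3
  'd': 1
  'e': 1
Maximum frequency: 3

3


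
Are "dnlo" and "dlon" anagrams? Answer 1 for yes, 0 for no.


Strings: "dnlo", "dlon"
Sorted first:  dlno
Sorted second: dlno
Sorted forms match => anagrams

1


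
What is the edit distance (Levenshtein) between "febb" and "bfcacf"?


Computing edit distance: "febb" -> "bfcacf"
DP table:
           b    f    c    a    c    f
      0    1    2    3    4    5    6
  f   1    1    1    2    3    4    5
  e   2    2    2    2    3    4    5
  b   3    2    3    3    3    4    5
  b   4    3    3    4    4    4    5
Edit distance = dp[4][6] = 5

5


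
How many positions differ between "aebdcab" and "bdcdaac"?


Comparing "aebdcab" and "bdcdaac" position by position:
  Position 0: 'a' vs 'b' => DIFFER
  Position 1: 'e' vs 'd' => DIFFER
  Position 2: 'b' vs 'c' => DIFFER
  Position 3: 'd' vs 'd' => same
  Position 4: 'c' vs 'a' => DIFFER
  Position 5: 'a' vs 'a' => same
  Position 6: 'b' vs 'c' => DIFFER
Positions that differ: 5

5


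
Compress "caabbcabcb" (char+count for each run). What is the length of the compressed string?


Input: caabbcabcb
Runs:
  'c' x 1 => "c1"
  'a' x 2 => "a2"
  'b' x 2 => "b2"
  'c' x 1 => "c1"
  'a' x 1 => "a1"
  'b' x 1 => "b1"
  'c' x 1 => "c1"
  'b' x 1 => "b1"
Compressed: "c1a2b2c1a1b1c1b1"
Compressed length: 16

16


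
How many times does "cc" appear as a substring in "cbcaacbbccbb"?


Searching for "cc" in "cbcaacbbccbb"
Scanning each position:
  Position 0: "cb" => no
  Position 1: "bc" => no
  Position 2: "ca" => no
  Position 3: "aa" => no
  Position 4: "ac" => no
  Position 5: "cb" => no
  Position 6: "bb" => no
  Position 7: "bc" => no
  Position 8: "cc" => MATCH
  Position 9: "cb" => no
  Position 10: "bb" => no
Total occurrences: 1

1


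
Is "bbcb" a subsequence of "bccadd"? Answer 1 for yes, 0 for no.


Check if "bbcb" is a subsequence of "bccadd"
Greedy scan:
  Position 0 ('b'): matches sub[0] = 'b'
  Position 1 ('c'): no match needed
  Position 2 ('c'): no match needed
  Position 3 ('a'): no match needed
  Position 4 ('d'): no match needed
  Position 5 ('d'): no match needed
Only matched 1/4 characters => not a subsequence

0


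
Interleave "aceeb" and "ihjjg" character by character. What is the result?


Interleaving "aceeb" and "ihjjg":
  Position 0: 'a' from first, 'i' from second => "ai"
  Position 1: 'c' from first, 'h' from second => "ch"
  Position 2: 'e' from first, 'j' from second => "ej"
  Position 3: 'e' from first, 'j' from second => "ej"
  Position 4: 'b' from first, 'g' from second => "bg"
Result: aichejejbg

aichejejbg


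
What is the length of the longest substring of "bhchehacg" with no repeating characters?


Input: "bhchehacg"
Sliding window (track last position of each char):
  Position 0 ('b'): window [0,0] length 1 -- new best
  Position 1 ('h'): window [0,1] length 2 -- new best
  Position 2 ('c'): window [0,2] length 3 -- new best
  Position 3 ('h'): repeat (last at 1), move window start to 2
  Position 3 ('h'): window [2,3] length 2
  Position 4 ('e'): window [2,4] length 3
  Position 5 ('h'): repeat (last at 3), move window start to 4
  Position 5 ('h'): window [4,5] length 2
  Position 6 ('a'): window [4,6] length 3
  Position 7 ('c'): window [4,7] length 4 -- new best
  Position 8 ('g'): window [4,8] length 5 -- new best
Longest substring with no repeats: "ehacg" with length 5

5


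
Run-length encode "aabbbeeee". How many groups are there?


Input: aabbbeeee
Scanning for consecutive runs:
  Group 1: 'a' x 2 (positions 0-1)
  Group 2: 'b' x 3 (positions 2-4)
  Group 3: 'e' x 4 (positions 5-8)
Total groups: 3

3


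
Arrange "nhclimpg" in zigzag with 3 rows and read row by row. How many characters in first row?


Zigzag "nhclimpg" into 3 rows:
Placing characters:
  'n' => row 0
  'h' => row 1
  'c' => row 2
  'l' => row 1
  'i' => row 0
  'm' => row 1
  'p' => row 2
  'g' => row 1
Rows:
  Row 0: "ni"
  Row 1: "hlmg"
  Row 2: "cp"
First row length: 2

2
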